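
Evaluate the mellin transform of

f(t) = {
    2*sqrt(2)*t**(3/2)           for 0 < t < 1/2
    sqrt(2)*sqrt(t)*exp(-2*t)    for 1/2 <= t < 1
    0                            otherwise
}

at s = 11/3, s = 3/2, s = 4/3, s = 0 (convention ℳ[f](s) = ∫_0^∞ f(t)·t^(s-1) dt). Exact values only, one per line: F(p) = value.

undo the common scale on t: t**(3/2) on [0, 1); sqrt(t)*exp(-t) on [1, 2)
undo the shared t-power: t on [0, 1); exp(-t) on [1, 2)
split f at 1/2: ℳ[f](s) collects 2 kernel integrals
∫ 2*sqrt(2)*t**(3/2)·t^(s-1) over [0, 1/2)
the [1/2, 1) slice contributes ∫ sqrt(2)*sqrt(t)*exp(-2*t)·t^(s-1) dt

F(11/3) = 2**(1/3)*(-31*uppergamma(25/6, 2) + 6 + 31*uppergamma(25/6, 1))/496
F(3/2) = sqrt(2)*(-9 + exp(2) + 6*E)*exp(-2)/12
F(4/3) = 2**(2/3)*(-17*uppergamma(11/6, 2) + 6 + 17*uppergamma(11/6, 1))/68
F(0) = -sqrt(pi)*erfc(sqrt(2)) + sqrt(pi)*erfc(1) + 2/3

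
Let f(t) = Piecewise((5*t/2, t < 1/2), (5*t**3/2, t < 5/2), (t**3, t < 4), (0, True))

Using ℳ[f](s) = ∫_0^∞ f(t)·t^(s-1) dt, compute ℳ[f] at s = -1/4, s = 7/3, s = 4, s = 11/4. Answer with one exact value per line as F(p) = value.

summing 3 kernel integrals split by 1/2, 5/2 yields ℳ[f](s)
on [0, 1/2) integrate f = 5*t/2 against the kernel
∫ 5*t**3/2·t^(s-1) over [1/2, 5/2)
piece [5/2, 4): integrate t**3 against the kernel

F(-1/4) = 205*2**(1/4)/132 + 75*2**(1/4)*5**(3/4)/44 + 128*sqrt(2)/11
F(7/3) = 3*2**(2/3)*(9375*5**(1/3) + 131099)/2048
F(4) = 2214351/896
F(11/4) = 77*2**(1/4)/2208 + 9375*2**(1/4)*5**(3/4)/736 + 8192*sqrt(2)/23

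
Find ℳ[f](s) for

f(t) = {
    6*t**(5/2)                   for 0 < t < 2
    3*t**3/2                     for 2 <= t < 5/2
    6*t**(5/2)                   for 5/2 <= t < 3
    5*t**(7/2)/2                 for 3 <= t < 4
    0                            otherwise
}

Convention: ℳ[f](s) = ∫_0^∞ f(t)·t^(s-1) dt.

(24*2**(s + 5/2)*(s + 3)*(2*s + 7) - 3*2**(s + 3)*(2*s + 5)*(2*s + 7) + 24*3**(s + 5/2)*(s + 3)*(2*s + 7) - 10*3**(s + 7/2)*(s + 3)*(2*s + 5) + 10*4**(s + 7/2)*(s + 3)*(2*s + 5) - 24*(5/2)**(s + 5/2)*(s + 3)*(2*s + 7) + 3*(5/2)**(s + 3)*(2*s + 5)*(2*s + 7))/(2*(s + 3)*(2*s + 5)*(2*s + 7))
  Re(s) > -5/2

decompose at 2, 5/2, 3; ℳ[f](s) sums the 4 pieces' integrals
∫ over [0, 2) of 6*t**(5/2)·t^(s-1) joins the sum
on [2, 5/2): add ∫ 3*t**3/2·t^(s-1) dt
segment 5/2 to 3 holds 6*t**(5/2); add its integral
the [3, 4) slice contributes ∫ 5*t**(7/2)/2·t^(s-1) dt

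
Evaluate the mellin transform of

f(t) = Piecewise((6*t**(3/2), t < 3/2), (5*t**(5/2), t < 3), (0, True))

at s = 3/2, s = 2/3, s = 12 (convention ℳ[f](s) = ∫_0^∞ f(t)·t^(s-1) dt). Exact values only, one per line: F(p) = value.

F(3/2) = 6507/64
F(2/3) = 81*3**(1/6)*(11*2**(5/6) + 1040)/1976
F(12) = -3365793*sqrt(6)/475136 + 47829690*sqrt(3)/29

linearity at 3/2 turns ℳ[f](s) into 2 summed integrals
[0, 3/2) adds the kernel integral of 6*t**(3/2)
the [3/2, 3) slice contributes ∫ 5*t**(5/2)·t^(s-1) dt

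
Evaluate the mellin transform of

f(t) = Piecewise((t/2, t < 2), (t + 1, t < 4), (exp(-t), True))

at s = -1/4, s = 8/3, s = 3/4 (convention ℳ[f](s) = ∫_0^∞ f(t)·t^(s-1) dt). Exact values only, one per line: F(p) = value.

undo the common scale on t: t on [0, 1); 2*t + 1 on [1, 2); exp(-2*t) on [2, ∞)
breakpoints 2, 4: one integral from each of the 3 segments
for t in [0, 2): the term is ∫ t/2·t^(s-1)
∫ (t + 1)·t^(s-1) over [2, 4)
for t in [4, ∞): the term is ∫ exp(-t)·t^(s-1)

F(-1/4) = uppergamma(-1/4, 4) + 2*sqrt(2)/3 + 4*2**(3/4)/3
F(8/3) = -57*2**(2/3)/22 + uppergamma(8/3, 4) + 516*2**(1/3)/11
F(3/4) = -40*2**(3/4)/21 + uppergamma(3/4, 4) + 152*sqrt(2)/21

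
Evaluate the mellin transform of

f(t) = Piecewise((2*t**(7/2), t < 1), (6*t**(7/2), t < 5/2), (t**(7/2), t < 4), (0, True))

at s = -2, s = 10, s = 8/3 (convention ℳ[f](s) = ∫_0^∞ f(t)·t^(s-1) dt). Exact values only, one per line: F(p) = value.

treat the 3 regions marked off by 1, 5/2 separately and sum
segment [0, 1) carries 2*t**(7/2); integrate it
for t in [1, 5/2): the term is ∫ 6*t**(7/2)·t^(s-1)
∫ t**(7/2)·t^(s-1) over [5/2, 4)

F(-2) = 8/3 + 25*sqrt(10)/6
F(10) = 6103515625*sqrt(10)/221184 + 268435448/27
F(8/3) = -24/37 + 234375*2**(5/6)*5**(1/6)/2368 + 24576*2**(1/3)/37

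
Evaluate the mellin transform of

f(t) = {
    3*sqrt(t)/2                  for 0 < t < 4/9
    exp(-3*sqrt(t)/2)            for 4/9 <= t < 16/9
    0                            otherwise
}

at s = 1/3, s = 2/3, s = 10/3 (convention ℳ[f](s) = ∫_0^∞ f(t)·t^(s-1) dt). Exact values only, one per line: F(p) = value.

F(1/3) = 2*12**(1/3)*(-5*uppergamma(2/3, 2) + 5*uppergamma(2/3, 1) + 3)/15
F(2/3) = 4*18**(1/3)*(-7*uppergamma(4/3, 2) + 3 + 7*uppergamma(4/3, 1))/63
F(10/3) = 128*12**(1/3)*(-23*uppergamma(20/3, 2) + 3 + 23*uppergamma(20/3, 1))/50301

back out the power substitution: 3*t/2 on [0, 2/3); exp(-3*t/2) on [2/3, 4/3)
peel off the common scale on t: t on [0, 1); exp(-t) on [1, 2)
the 2 pieces separated at 4/9 each add one integral
for t in [0, 4/9): the term is ∫ 3*sqrt(t)/2·t^(s-1)
[4/9, 16/9) adds the kernel integral of exp(-3*sqrt(t)/2)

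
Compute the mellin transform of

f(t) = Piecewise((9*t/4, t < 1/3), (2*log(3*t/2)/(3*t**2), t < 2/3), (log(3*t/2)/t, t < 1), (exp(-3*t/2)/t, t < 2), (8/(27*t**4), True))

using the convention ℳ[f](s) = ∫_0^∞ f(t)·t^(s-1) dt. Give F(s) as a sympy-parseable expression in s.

invert the shared t-power to get 9*t**2/4 on [0, 1/3); 2*log(3*t/2)/(3*t) on [1/3, 2/3); log(3*t/2) on [2/3, 1); …
undo the common scale on t: t**2 on [0, 1/2); log(t)/t on [1/2, 1); log(t) on [1, 3/2); …
decompose at 1/3, 2/3, 1, 2; ℳ[f](s) sums the 5 pieces' integrals
between 0 and 1/3 the integrand is 9*t/4·t^(s-1)
between 1/3 and 2/3 the integrand is 2*log(3*t/2)/(3*t**2)·t^(s-1)
∫ log(3*t/2)/t·t^(s-1) over [2/3, 1)
segment 1 to 2 holds exp(-3*t/2)/t; add its integral
the [2, ∞) slice contributes ∫ 8/(27*t**4)·t^(s-1) dt

3**(1 - s)*(108*2**(s - 1)*(s - 4)*(s - 1)**2*(s + 1)*(-2*s + (s - 1)**2 + 3)*uppergamma(s - 1, 3/2) - 108*2**(s - 1)*(s - 4)*(s - 1)**2*(s + 1)*(-2*s + (s - 1)**2 + 3)*uppergamma(s - 1, 3) - 108*2**(s - 1)*(s - 4)*(s - 1)**2*(s + 1) + 108*2**(s - 1)*(s - 4)*(s + 1)*(-2*s + (s - 1)**2 + 3) - 108*3**(s - 1)*(s - 4)*(s - 1)*(s + 1)*(-2*s + (s - 1)**2 + 3)*log(2) + 108*3**(s - 1)*(s - 4)*(s - 1)*(s + 1)*(-2*s + (s - 1)**2 + 3)*log(3) - 108*3**(s - 1)*(s - 4)*(s + 1)*(-2*s + (s - 1)**2 + 3) - 4*6**(s - 1)*(s - 1)**2*(s + 1)*(-2*s + (s - 1)**2 + 3) + 216*(s - 4)*(s - 1)**3*(s + 1)*log(2) - 216*(s - 4)*(s - 1)**2*(s + 1)*log(2) + 216*(s - 4)*(s - 1)**2*(s + 1) + 27*(s - 4)*(s - 1)**2*(-2*s + (s - 1)**2 + 3))/(108*(s - 4)*(s - 1)**2*(s + 1)*(-2*s + (s - 1)**2 + 3))
  -1 < Re(s) < 4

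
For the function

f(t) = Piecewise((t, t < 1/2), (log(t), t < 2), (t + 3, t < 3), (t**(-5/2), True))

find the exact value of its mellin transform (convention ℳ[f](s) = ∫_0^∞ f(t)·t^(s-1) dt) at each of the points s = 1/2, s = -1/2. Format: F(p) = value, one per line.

slice at 1/2, 2, 3, transform all 4 pieces, and sum them
segment [0, 1/2) carries t; integrate it
over [1/2, 2), the kernel integral of log(t) enters the sum
for t in [2, 3): the term is ∫ (t + 3)·t^(s-1)
segment [3, ∞) carries t**(-5/2); integrate it

F(1/2) = sqrt(2)*(-330 + sqrt(2) + 108*log(2) + 144*sqrt(6))/36
F(-1/2) = sqrt(2)*(-486*log(2) + sqrt(2) + 648)/162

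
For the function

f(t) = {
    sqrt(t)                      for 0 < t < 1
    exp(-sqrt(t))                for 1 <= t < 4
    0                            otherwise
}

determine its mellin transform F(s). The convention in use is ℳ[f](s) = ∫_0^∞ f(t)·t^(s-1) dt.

2*((2*s + 1)*uppergamma(2*s, 1) - (2*s + 1)*uppergamma(2*s, 2) + 1)/(2*s + 1)
  Re(s) > -1/2

back out the power substitution: t on [0, 1); exp(-t) on [1, 2)
breakpoints 1: one integral from each of the 2 segments
[0, 1) adds the kernel integral of sqrt(t)
for t in [1, 4): the term is ∫ exp(-sqrt(t))·t^(s-1)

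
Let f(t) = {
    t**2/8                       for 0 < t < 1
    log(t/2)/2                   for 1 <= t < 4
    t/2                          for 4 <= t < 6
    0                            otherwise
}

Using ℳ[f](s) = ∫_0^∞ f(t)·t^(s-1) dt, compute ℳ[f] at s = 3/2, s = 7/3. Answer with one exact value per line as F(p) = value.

F(3/2) = -9979/1260 + 3*log(2) + 36*sqrt(6)/5
F(7/3) = -2712*2**(2/3)/245 + 615/5096 + 3*log(2)/14 + 24*2**(2/3)*log(2)/7 + 162*6**(1/3)/5

strip the shared t-power: t**3/8 on [0, 1); t*log(t/2)/2 on [1, 4); t**2/2 on [4, 6)
remove the common scale on t first: t**3 on [0, 1/2); t*log(t) on [1/2, 2); 2*t**2 on [2, 3)
undo the shared t-power: t**2 on [0, 1/2); log(t) on [1/2, 2); 2*t on [2, 3)
decompose at 1, 4; ℳ[f](s) sums the 3 pieces' integrals
∫ t**2/8·t^(s-1) over [0, 1)
segment [1, 4) carries log(t/2)/2; integrate it
over [4, 6), the kernel integral of t/2 enters the sum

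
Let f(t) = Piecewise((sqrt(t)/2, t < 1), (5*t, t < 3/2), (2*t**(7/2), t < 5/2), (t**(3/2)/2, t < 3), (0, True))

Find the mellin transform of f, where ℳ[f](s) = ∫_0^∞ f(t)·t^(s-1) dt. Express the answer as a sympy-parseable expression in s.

integrate the 4 segments split at 1, 3/2, 5/2, then add the results
on [0, 1): add ∫ sqrt(t)/2·t^(s-1) dt
[1, 3/2) adds the kernel integral of 5*t
over [3/2, 5/2), the kernel integral of 2*t**(7/2) enters the sum
on [5/2, 3): add ∫ t**(3/2)/2·t^(s-1) dt

(3**(s + 3/2)*(s + 1)*(2*s + 1)*(2*s + 7) + 5*(3/2)**(s + 1)*(2*s + 1)*(2*s + 3)*(2*s + 7) - 4*(3/2)**(s + 7/2)*(s + 1)*(2*s + 1)*(2*s + 3) - (5/2)**(s + 3/2)*(s + 1)*(2*s + 1)*(2*s + 7) + 4*(5/2)**(s + 7/2)*(s + 1)*(2*s + 1)*(2*s + 3) + (s + 1)*(2*s + 3)*(2*s + 7) - 5*(2*s + 1)*(2*s + 3)*(2*s + 7))/((s + 1)*(2*s + 1)*(2*s + 3)*(2*s + 7))
  Re(s) > -1/2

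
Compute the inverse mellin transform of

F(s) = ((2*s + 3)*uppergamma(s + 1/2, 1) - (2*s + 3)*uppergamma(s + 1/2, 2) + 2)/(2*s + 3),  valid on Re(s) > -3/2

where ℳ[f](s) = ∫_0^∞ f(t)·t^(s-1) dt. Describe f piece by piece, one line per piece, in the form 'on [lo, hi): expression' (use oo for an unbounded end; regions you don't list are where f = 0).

on [0, 1): t**(3/2)
on [1, 2): sqrt(t)*exp(-t)

strip the shared t-power: t on [0, 1); exp(-t) on [1, 2)
summing 2 kernel integrals split by 1 yields ℳ[f](s)
on [0, 1) integrate f = t**(3/2) against the kernel
piece [1, 2): integrate sqrt(t)*exp(-t) against the kernel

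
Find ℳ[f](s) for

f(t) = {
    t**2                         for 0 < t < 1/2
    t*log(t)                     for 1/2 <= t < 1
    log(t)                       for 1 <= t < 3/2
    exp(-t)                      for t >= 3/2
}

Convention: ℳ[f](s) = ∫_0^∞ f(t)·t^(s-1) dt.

linearity at 1/2, 1, 3/2 turns ℳ[f](s) into 4 summed integrals
on [0, 1/2): add ∫ t**2·t^(s-1) dt
on [1/2, 1) integrate f = t*log(t) against the kernel
∫ over [1, 3/2) of log(t)·t^(s-1) joins the sum
over [3/2, ∞), the kernel integral of exp(-t) enters the sum

(4*2**s*s**2*(s + 2)*(s**2 + 2*s + 1)*uppergamma(s, 3/2) - 4*2**s*s**2*(s + 2) + 4*2**s*(s + 2)*(s**2 + 2*s + 1) + 3**s*s*(s + 2)*(-4*log(2) + 4*log(3))*(s**2 + 2*s + 1) - 4*3**s*(s + 2)*(s**2 + 2*s + 1) + s**3*(s + 2)*log(4) + s**2*(s + 2)*log(4) + 2*s**2*(s + 2) + s**2*(s**2 + 2*s + 1))/(4*2**s*s**2*(s + 2)*(s**2 + 2*s + 1))
  Re(s) > -2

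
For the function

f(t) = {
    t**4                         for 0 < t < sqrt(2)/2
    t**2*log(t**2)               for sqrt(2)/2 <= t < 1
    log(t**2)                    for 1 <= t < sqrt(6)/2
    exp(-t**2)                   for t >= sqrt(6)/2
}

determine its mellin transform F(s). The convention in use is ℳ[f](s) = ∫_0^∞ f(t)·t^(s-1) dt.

undo the power substitution: t**2 on [0, 1/2); t*log(t) on [1/2, 1); log(t) on [1, 3/2); …
integrate the 4 segments split at sqrt(2)/2, 1, sqrt(6)/2, then add the results
∫ over [0, sqrt(2)/2) of t**4·t^(s-1) joins the sum
the [sqrt(2)/2, 1) slice contributes ∫ t**2*log(t**2)·t^(s-1) dt
segment [1, sqrt(6)/2) carries log(t**2); integrate it
for t in [sqrt(6)/2, ∞): the term is ∫ exp(-t**2)·t^(s-1)

(sqrt(2)/2)**s*(2*2**(s/2)*s**2*(s + 4)*(s**2 + 4*s + 4)*uppergamma(s/2, 3/2) - 8*2**(s/2)*s**2*(s + 4) + 8*2**(s/2)*(s + 4)*(s**2 + 4*s + 4) + 3**(s/2)*s*(s + 4)*(-4*log(2) + 4*log(3))*(s**2 + 4*s + 4) - 8*3**(s/2)*(s + 4)*(s**2 + 4*s + 4) + s**3*(s + 4)*log(4) + 4*s**2*(s + 4)*log(2) + 4*s**2*(s + 4) + s**2*(s**2 + 4*s + 4))/(4*s**2*(s + 4)*(s**2 + 4*s + 4))
  Re(s) > -4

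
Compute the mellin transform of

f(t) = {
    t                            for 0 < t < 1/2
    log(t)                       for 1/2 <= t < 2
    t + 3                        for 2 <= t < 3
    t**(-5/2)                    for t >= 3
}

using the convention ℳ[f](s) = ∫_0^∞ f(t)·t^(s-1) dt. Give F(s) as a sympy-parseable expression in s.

(-270*2**(2*s)*s**2*(2*s - 5) + 54*2**(2*s)*s*(s + 1)*(2*s - 5)*log(2) - 162*2**(2*s)*s*(2*s - 5) - 54*2**(2*s)*(s + 1)*(2*s - 5) - 4*sqrt(3)*6**s*s**2*(s + 1) + 324*6**s*s**2*(2*s - 5) + 162*6**s*s*(2*s - 5) + 27*s**2*(2*s - 5) + 54*s*(s + 1)*(2*s - 5)*log(2) + (2*s - 5)*(54*s + 54))/(54*2**s*s**2*(s + 1)*(2*s - 5))
  -1 < Re(s) < 5/2

cuts at 1/2, 2, 3: linearity sums the 4 kernel integrals
[0, 1/2) adds the kernel integral of t
segment [1/2, 2) carries log(t); integrate it
on [2, 3) integrate f = (t + 3) against the kernel
on [3, ∞) integrate f = t**(-5/2) against the kernel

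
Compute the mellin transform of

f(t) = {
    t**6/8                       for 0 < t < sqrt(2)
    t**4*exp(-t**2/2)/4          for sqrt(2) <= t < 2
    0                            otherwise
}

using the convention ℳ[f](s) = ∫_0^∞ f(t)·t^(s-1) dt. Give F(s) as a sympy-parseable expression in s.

the power substitution comes off first: t**3/8 on [0, 2); t**2*exp(-t/2)/4 on [2, 4)
peel off the common scale on t: t**3 on [0, 1); t**2*exp(-t) on [1, 2)
invert the shared t-power to get t on [0, 1); exp(-t) on [1, 2)
linearity at sqrt(2) turns ℳ[f](s) into 2 summed integrals
segment 0 to sqrt(2) holds t**6/8; add its integral
the [sqrt(2), 2) slice contributes ∫ t**4*exp(-t**2/2)/4·t^(s-1) dt

2**(s/2 - 1)*((s + 6)*uppergamma(s/2 + 2, 1) - (s + 6)*uppergamma(s/2 + 2, 2) + 2)/(s + 6)
  Re(s) > -6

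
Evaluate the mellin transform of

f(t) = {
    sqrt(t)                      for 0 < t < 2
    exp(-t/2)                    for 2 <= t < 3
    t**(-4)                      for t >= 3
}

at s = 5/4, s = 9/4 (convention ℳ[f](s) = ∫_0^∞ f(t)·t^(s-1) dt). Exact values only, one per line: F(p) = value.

summing 3 kernel integrals split by 2, 3 yields ℳ[f](s)
over [0, 2), the kernel integral of sqrt(t) enters the sum
∫ over [2, 3) of exp(-t/2)·t^(s-1) joins the sum
for t in [3, ∞): the term is ∫ t**(-4)·t^(s-1)

F(5/4) = -2*2**(1/4)*uppergamma(5/4, 3/2) + 4*3**(1/4)/297 + 2*2**(1/4)*uppergamma(5/4, 1) + 8*2**(3/4)/7
F(9/4) = -4*2**(1/4)*uppergamma(9/4, 3/2) + 4*3**(1/4)/63 + 16*2**(3/4)/11 + 4*2**(1/4)*uppergamma(9/4, 1)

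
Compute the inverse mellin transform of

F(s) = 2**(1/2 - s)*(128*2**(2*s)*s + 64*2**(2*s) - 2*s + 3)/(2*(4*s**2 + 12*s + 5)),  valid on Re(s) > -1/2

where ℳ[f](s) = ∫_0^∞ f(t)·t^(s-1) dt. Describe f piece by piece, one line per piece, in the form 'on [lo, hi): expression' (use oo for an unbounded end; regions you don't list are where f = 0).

the 2 pieces separated at 1/2 each add one integral
the [0, 1/2) slice contributes ∫ sqrt(t)/2·t^(s-1) dt
the [1/2, 2) slice contributes ∫ 4*t**(5/2)·t^(s-1) dt

on [0, 1/2): sqrt(t)/2
on [1/2, 2): 4*t**(5/2)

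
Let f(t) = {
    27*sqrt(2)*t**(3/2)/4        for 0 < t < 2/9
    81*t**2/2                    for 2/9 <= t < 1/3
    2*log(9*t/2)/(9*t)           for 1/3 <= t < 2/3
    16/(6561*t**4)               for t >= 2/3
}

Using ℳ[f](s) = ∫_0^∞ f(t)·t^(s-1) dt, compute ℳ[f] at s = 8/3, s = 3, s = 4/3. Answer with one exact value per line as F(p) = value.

peel off the common scale on t: 3*sqrt(3)*t**(3/2) on [0, 1/3); 18*t**2 on [1/3, 1/2); log(3*t)/(3*t) on [1/2, 1); …
back out the common scale on t: t**(3/2) on [0, 1); 2*t**2 on [1, 3/2); log(t)/t on [3/2, 3); …
f breaks at 2/9, 1/3, 2/3 into 4 integrals to sum
for t in [0, 2/9): the term is ∫ 27*sqrt(2)*t**(3/2)/4·t^(s-1)
for t in [2/9, 1/3): the term is ∫ 81*t**2/2·t^(s-1)
piece [1/3, 2/3): integrate 2*log(9*t/2)/(9*t) against the kernel
segment [2/3, ∞) carries 16/(6561*t**4); integrate it

F(8/3) = -299*12**(1/3)/18225 - 2*3**(1/3)*log(3)/135 - 44*6**(2/3)/42525 + 2*3**(1/3)*log(2)/135 + 281*3**(1/3)/6300 + 4*12**(1/3)*log(3)/135
F(3) = log(2)/81 + 542/32805 + log(3)/27
F(4/3) = -647*18**(1/3)/972 - 2*3**(2/3)*log(3)/9 - 14*6**(1/3)/765 + 2*3**(2/3)*log(2)/9 + 2*18**(1/3)*log(3)/9 + 49*3**(2/3)/60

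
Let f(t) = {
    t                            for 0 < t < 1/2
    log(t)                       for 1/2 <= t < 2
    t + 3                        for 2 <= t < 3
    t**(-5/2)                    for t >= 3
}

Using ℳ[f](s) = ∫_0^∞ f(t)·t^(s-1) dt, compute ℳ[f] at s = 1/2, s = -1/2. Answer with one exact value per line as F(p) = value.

the 4 pieces separated at 1/2, 2, 3 each add one integral
[0, 1/2) adds the kernel integral of t
between 1/2 and 2 the integrand is log(t)·t^(s-1)
between 2 and 3 the integrand is (t + 3)·t^(s-1)
segment 3 to ∞ holds t**(-5/2); add its integral

F(1/2) = sqrt(2)*(-330 + sqrt(2) + 108*log(2) + 144*sqrt(6))/36
F(-1/2) = sqrt(2)*(-486*log(2) + sqrt(2) + 648)/162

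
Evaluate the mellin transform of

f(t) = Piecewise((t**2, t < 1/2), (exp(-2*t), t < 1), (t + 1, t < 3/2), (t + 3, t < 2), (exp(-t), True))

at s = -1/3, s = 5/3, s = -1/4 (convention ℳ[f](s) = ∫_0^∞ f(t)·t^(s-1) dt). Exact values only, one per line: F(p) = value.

F(-1/3) = 2**(1/3)*(-3*2**(1/3) - uppergamma(-1/3, 2) + 2**(2/3)*uppergamma(-1/3, 2)/2 + 3/20 + uppergamma(-1/3, 1) + 3*2**(2/3)/4 + 2*3**(2/3))
F(5/3) = 2**(1/3)*(-792*3**(2/3) - 429*2**(2/3) - 220*uppergamma(5/3, 2) + 15 + 220*uppergamma(5/3, 1) + 440*2**(2/3)*uppergamma(5/3, 2) + 4488*2**(1/3))/880
F(-1/4) = 2**(1/4)*(-196*sqrt(2) - 42*uppergamma(-1/4, 2) + 21*2**(3/4)*uppergamma(-1/4, 2) + 6 + 42*uppergamma(-1/4, 1) + 56*2**(3/4) + 112*3**(3/4))/42

breakpoints 1/2, 1, 3/2, 2: one integral from each of the 5 segments
segment 0 to 1/2 holds t**2; add its integral
over [1/2, 1), the kernel integral of exp(-2*t) enters the sum
∫ over [1, 3/2) of (t + 1)·t^(s-1) joins the sum
over [3/2, 2), the kernel integral of (t + 3) enters the sum
∫ exp(-t)·t^(s-1) over [2, ∞)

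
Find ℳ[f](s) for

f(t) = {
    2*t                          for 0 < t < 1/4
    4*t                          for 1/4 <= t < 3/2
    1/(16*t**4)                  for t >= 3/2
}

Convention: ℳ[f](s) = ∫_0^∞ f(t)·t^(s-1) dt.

(970*6**s*s - 3890*6**s - 81*s + 324)/(162*2**(2*s)*(s**2 - 3*s - 4))
  -1 < Re(s) < 4

undo the common scale on t: t on [0, 1/2); 2*t on [1/2, 3); t**(-4) on [3, ∞)
f breaks at 1/4, 3/2 into 3 integrals to sum
∫ over [0, 1/4) of 2*t·t^(s-1) joins the sum
segment [1/4, 3/2) carries 4*t; integrate it
over [3/2, ∞), the kernel integral of 1/(16*t**4) enters the sum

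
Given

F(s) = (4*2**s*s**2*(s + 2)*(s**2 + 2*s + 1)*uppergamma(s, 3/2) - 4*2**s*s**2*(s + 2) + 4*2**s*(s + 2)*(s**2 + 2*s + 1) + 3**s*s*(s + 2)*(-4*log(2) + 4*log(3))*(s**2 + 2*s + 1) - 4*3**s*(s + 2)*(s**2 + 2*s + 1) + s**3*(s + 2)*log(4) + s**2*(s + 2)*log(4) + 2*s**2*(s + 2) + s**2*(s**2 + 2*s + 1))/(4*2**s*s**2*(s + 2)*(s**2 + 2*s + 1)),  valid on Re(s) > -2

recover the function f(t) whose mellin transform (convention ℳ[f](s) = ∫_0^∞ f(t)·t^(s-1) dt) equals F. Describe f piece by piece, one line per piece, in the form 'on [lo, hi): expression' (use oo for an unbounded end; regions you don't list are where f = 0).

on [0, 1/2): t**2
on [1/2, 1): t*log(t)
on [1, 3/2): log(t)
on [3/2, oo): exp(-t)

slice at 1/2, 1, 3/2, transform all 4 pieces, and sum them
the [0, 1/2) slice contributes ∫ t**2·t^(s-1) dt
∫ over [1/2, 1) of t*log(t)·t^(s-1) joins the sum
segment [1, 3/2) carries log(t); integrate it
between 3/2 and ∞ the integrand is exp(-t)·t^(s-1)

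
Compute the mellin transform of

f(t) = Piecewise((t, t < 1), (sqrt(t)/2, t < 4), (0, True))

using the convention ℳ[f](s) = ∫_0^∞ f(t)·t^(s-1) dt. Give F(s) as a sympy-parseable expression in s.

strip the power substitution: t**2 on [0, 1); t/2 on [1, 2)
undo the shared t-power: t**(3/2) on [0, 1); sqrt(t)/2 on [1, 2)
back out the shared t-power: t on [0, 1); 1/2 on [1, 2)
breakpoints 1: one integral from each of the 2 segments
over [0, 1), the kernel integral of t enters the sum
∫ sqrt(t)/2·t^(s-1) over [1, 4)

(2**(2*s + 1)*(s + 1) + s)/((s + 1)*(2*s + 1))
  Re(s) > -1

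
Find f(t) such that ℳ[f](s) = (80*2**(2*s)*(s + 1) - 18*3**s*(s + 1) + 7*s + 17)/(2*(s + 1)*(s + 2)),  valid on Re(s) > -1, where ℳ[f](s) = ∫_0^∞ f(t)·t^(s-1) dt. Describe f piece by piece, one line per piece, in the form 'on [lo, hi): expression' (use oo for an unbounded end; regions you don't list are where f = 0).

summing 3 kernel integrals split by 1, 3 yields ℳ[f](s)
segment [0, 1) carries 5*t; integrate it
the [1, 3) slice contributes ∫ 3*t**2/2·t^(s-1) dt
segment 3 to 4 holds 5*t**2/2; add its integral

on [0, 1): 5*t
on [1, 3): 3*t**2/2
on [3, 4): 5*t**2/2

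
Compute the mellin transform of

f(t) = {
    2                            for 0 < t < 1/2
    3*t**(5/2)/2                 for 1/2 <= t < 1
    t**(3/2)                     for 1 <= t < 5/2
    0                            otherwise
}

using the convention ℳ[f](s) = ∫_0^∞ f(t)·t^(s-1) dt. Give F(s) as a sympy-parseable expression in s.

(24*2**s*s*(2*s + 3) - 16*2**s*s*(2*s + 5) + 20*sqrt(2)*5**(s + 1/2)*s*(2*s + 5) - 3*sqrt(2)*s*(2*s + 3) + 16*(2*s + 3)*(2*s + 5))/(8*2**s*s*(2*s + 3)*(2*s + 5))
  Re(s) > 0

integrate the 3 segments split at 1/2, 1, then add the results
segment [0, 1/2) carries 2; integrate it
on [1/2, 1) integrate f = 3*t**(5/2)/2 against the kernel
on [1, 5/2): add ∫ t**(3/2)·t^(s-1) dt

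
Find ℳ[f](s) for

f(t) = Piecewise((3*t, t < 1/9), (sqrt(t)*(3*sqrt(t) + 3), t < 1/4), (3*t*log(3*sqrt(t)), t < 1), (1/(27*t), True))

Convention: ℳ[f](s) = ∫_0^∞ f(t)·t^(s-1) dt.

reversing the shared t-power: 3*sqrt(t) on [0, 1/9); 3*sqrt(t) + 3 on [1/9, 1/4); 3*sqrt(t)*log(3*sqrt(t)) on [1/4, 1); …
back out the power substitution: 3*t on [0, 1/3); 3*t + 3 on [1/3, 1/2); 3*t*log(3*t) on [1/2, 1); …
remove the common scale on t first: t on [0, 1); t + 3 on [1, 3/2); t*log(t) on [3/2, 3); …
slice at 1/9, 1/4, 1, transform all 4 pieces, and sum them
piece [0, 1/9): integrate 3*t against the kernel
[1/9, 1/4) adds the kernel integral of sqrt(t)*(3*sqrt(t) + 3)
on [1/4, 1): add ∫ 3*t*log(3*sqrt(t))·t^(s-1) dt
for t in [1, ∞): the term is ∫ 1/(27*t)·t^(s-1)

6**(-2*s - 1)*(-324*2**(2*s + 1)*(s + 1/2)*(2*s - 2)*(4*s + 4*(s + 1/2)**2 + 3) - 162*2**(2*s + 1)*(2*s - 2)*(4*s + 4*(s + 1/2)**2 + 3) - 324*3**(2*s + 1)*(s + 1/2)**2*(2*s - 2)*(2*s + 2)*log(3) + 324*3**(2*s + 1)*(s + 1/2)**2*(2*s - 2)*(2*s + 2)*log(2) - 162*3**(2*s + 1)*(s + 1/2)*(2*s - 2)*(2*s + 2)*log(3) + 162*3**(2*s + 1)*(s + 1/2)*(2*s - 2)*(2*s + 2)*log(2) + 162*3**(2*s + 1)*(s + 1/2)*(2*s - 2)*(2*s + 2) + 486*3**(2*s + 1)*(s + 1/2)*(2*s - 2)*(4*s + 4*(s + 1/2)**2 + 3) + 162*3**(2*s + 1)*(2*s - 2)*(4*s + 4*(s + 1/2)**2 + 3) + 648*6**(2*s + 1)*(s + 1/2)**2*(2*s - 2)*(2*s + 2)*log(3) - 324*6**(2*s + 1)*(s + 1/2)*(2*s - 2)*(2*s + 2) + 324*6**(2*s + 1)*(s + 1/2)*(2*s - 2)*(2*s + 2)*log(3) - 4*6**(2*s + 1)*(s + 1/2)*(2*s + 2)*(4*s + 4*(s + 1/2)**2 + 3))/(54*(s + 1/2)*(2*s - 2)*(2*s + 2)*(4*s + 4*(s + 1/2)**2 + 3))
  -1 < Re(s) < 1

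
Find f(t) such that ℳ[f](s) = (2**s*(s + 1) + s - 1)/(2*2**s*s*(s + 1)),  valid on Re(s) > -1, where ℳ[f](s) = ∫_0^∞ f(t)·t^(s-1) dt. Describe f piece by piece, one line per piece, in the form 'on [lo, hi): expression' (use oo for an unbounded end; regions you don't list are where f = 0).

on [0, 1/2): 2*t
on [1/2, 1): 1/2

reversing the common scale on t: t on [0, 1); 1/2 on [1, 2)
breakpoints 1/2: one integral from each of the 2 segments
on [0, 1/2): add ∫ 2*t·t^(s-1) dt
piece [1/2, 1): integrate 1/2 against the kernel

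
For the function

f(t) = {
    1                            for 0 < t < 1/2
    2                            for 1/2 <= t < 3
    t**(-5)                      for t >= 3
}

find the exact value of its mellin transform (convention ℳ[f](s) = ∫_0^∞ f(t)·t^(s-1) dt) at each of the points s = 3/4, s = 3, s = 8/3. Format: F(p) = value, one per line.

F(3/4) = -2*2**(1/4)/3 + 11020*3**(3/4)/4131
F(3) = 1297/72
F(8/3) = 2**(1/3)*(-189 + 13640*6**(2/3))/4032

remove the shared t-power first: t on [0, 1/2); 2*t on [1/2, 3); t**(-4) on [3, ∞)
the 3 pieces separated at 1/2, 3 each add one integral
segment 0 to 1/2 holds 1; add its integral
for t in [1/2, 3): the term is ∫ 2·t^(s-1)
∫ over [3, ∞) of t**(-5)·t^(s-1) joins the sum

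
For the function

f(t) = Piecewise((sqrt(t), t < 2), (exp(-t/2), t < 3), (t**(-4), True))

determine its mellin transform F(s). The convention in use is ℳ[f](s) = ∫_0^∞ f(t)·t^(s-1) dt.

along the cuts 2, 3, ℳ[f](s) splits into 3 integrals
on [0, 2): add ∫ sqrt(t)·t^(s-1) dt
segment 2 to 3 holds exp(-t/2); add its integral
∫ over [3, ∞) of t**(-4)·t^(s-1) joins the sum

(2**s*(s - 4)*(2*s + 1)*uppergamma(s, 1) - 2**s*(s - 4)*(2*s + 1)*uppergamma(s, 3/2) + 2*2**(s + 1/2)*(s - 4) - 3**s*(2*s + 1)/81)/((s - 4)*(2*s + 1))
  -1/2 < Re(s) < 4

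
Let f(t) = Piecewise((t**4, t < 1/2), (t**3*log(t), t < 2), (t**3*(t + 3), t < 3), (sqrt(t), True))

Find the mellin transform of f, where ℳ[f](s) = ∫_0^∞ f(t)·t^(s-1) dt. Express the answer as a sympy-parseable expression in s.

back out the shared t-power: t**2 on [0, 1/2); t*log(t) on [1/2, 2); t*(t + 3) on [2, 3); …
peel off the shared t-power: t**3 on [0, 1/2); t**2*log(t) on [1/2, 2); t**2*(t + 3) on [2, 3); …
invert the shared t-power to get t on [0, 1/2); log(t) on [1/2, 2); t + 3 on [2, 3); …
slice at 1/2, 2, 3, transform all 4 pieces, and sum them
piece [0, 1/2): integrate t**4 against the kernel
over [1/2, 2), the kernel integral of t**3*log(t) enters the sum
between 2 and 3 the integrand is t**3*(t + 3)·t^(s-1)
piece [3, ∞): integrate sqrt(t) against the kernel

(-640*2**(2*s)*(s + 3)**2*(2*s + 1) + 128*2**(2*s)*(s + 3)*(s + 4)*(2*s + 1)*log(2) - 384*2**(2*s)*(s + 3)*(2*s + 1) - 128*2**(2*s)*(s + 4)*(2*s + 1) - 32*sqrt(3)*6**s*(s + 3)**2*(s + 4) + 2592*6**s*(s + 3)**2*(2*s + 1) + 1296*6**s*(s + 3)*(2*s + 1) + (s + 3)**2*(2*s + 1) + (s + 3)*(s + 4)*(2*s + 1)*log(4) + 2*(s + 4)*(2*s + 1))/(16*2**s*(s + 3)**2*(s + 4)*(2*s + 1))
  -4 < Re(s) < -1/2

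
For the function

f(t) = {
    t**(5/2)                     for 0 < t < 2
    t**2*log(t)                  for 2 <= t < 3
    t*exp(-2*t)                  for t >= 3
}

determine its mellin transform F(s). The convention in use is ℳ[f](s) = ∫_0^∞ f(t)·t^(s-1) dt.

(-8*12**s*(s + 1)*(2*s + 5)*log(2) - 8*12**s*(2*s + 5)*log(2) + 8*12**s*(2*s + 5) + 16*12**s*sqrt(2)*(2*s + (s + 1)**2 + 3) + 18*18**s*(s + 1)*(2*s + 5)*log(3) - 18*18**s*(2*s + 5) + 18*18**s*(2*s + 5)*log(3) + 3**s*(2*s + 5)*(2*s + (s + 1)**2 + 3)*uppergamma(s + 1, 6))/(2*6**s*(2*s + 5)*(2*s + (s + 1)**2 + 3))
  Re(s) > -5/2

invert the power substitution to get t**5 on [0, sqrt(2)); t**4*log(t**2) on [sqrt(2), sqrt(3)); t**2*exp(-2*t**2) on [sqrt(3), ∞)
reversing the shared t-power: t**3 on [0, sqrt(2)); t**2*log(t**2) on [sqrt(2), sqrt(3)); exp(-2*t**2) on [sqrt(3), ∞)
invert the power substitution to get t**(3/2) on [0, 2); t*log(t) on [2, 3); exp(-2*t) on [3, ∞)
treat the 3 regions marked off by 2, 3 separately and sum
on [0, 2) integrate f = t**(5/2) against the kernel
∫ t**2*log(t)·t^(s-1) over [2, 3)
on [3, ∞): add ∫ t*exp(-2*t)·t^(s-1) dt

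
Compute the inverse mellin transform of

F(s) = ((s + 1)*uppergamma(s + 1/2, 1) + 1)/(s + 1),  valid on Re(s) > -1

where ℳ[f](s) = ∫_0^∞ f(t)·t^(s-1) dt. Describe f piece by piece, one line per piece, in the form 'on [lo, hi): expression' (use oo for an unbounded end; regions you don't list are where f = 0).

on [0, 1): t
on [1, oo): sqrt(t)*exp(-t)

back out the shared t-power: sqrt(t) on [0, 1); exp(-t) on [1, ∞)
integrate the 2 segments split at 1, then add the results
[0, 1) adds the kernel integral of t
over [1, ∞), the kernel integral of sqrt(t)*exp(-t) enters the sum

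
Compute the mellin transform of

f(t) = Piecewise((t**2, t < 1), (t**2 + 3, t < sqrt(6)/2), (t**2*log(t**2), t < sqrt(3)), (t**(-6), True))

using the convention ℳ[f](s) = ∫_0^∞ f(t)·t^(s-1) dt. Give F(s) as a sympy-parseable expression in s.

(-81*2**(s/2)*s*(s/2 - 3)*(s**2/4 + s + 1) - 162*2**(s/2)*(s/2 - 3)*(s**2/4 + s + 1) - 81*3**(s/2)*s**2*(s/2 - 3)*(s/2 + 1)*log(3)/4 + 81*3**(s/2)*s**2*(s/2 - 3)*(s/2 + 1)*log(2)/4 - 81*3**(s/2)*s*(s/2 - 3)*(s/2 + 1)*log(3)/2 + 81*3**(s/2)*s*(s/2 - 3)*(s/2 + 1)*log(2)/2 + 81*3**(s/2)*s*(s/2 - 3)*(s/2 + 1)/2 + 243*3**(s/2)*s*(s/2 - 3)*(s**2/4 + s + 1)/2 + 162*3**(s/2)*(s/2 - 3)*(s**2/4 + s + 1) + 81*6**(s/2)*s**2*(s/2 - 3)*(s/2 + 1)*log(3)/2 - 81*6**(s/2)*s*(s/2 - 3)*(s/2 + 1) + 81*6**(s/2)*s*(s/2 - 3)*(s/2 + 1)*log(3) - 6**(s/2)*s*(s/2 + 1)*(s**2/4 + s + 1))/(54*2**(s/2)*s*(s/2 - 3)*(s/2 + 1)*(s**2/4 + s + 1))
  -2 < Re(s) < 6

remove the power substitution first: t on [0, 1); t + 3 on [1, 3/2); t*log(t) on [3/2, 3); …
along the cuts 1, sqrt(6)/2, sqrt(3), ℳ[f](s) splits into 4 integrals
over [0, 1), the kernel integral of t**2 enters the sum
segment 1 to sqrt(6)/2 holds (t**2 + 3); add its integral
∫ t**2*log(t**2)·t^(s-1) over [sqrt(6)/2, sqrt(3))
the [sqrt(3), ∞) slice contributes ∫ t**(-6)·t^(s-1) dt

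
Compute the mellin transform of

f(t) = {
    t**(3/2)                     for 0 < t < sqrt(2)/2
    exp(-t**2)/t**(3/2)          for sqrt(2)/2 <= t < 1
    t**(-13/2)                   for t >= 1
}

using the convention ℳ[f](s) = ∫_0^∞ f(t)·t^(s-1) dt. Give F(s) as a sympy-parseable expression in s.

2**(-s/2 - 5/4)*(2**(s/2 + 1/4)*(2*s - 13)*(2*s + 3)*uppergamma(s/2 - 3/4, 1/2) - 2**(s/2 + 1/4)*(2*s - 13)*(2*s + 3)*uppergamma(s/2 - 3/4, 1) + 2**(s/2 + 9/4)*(-2*s - 3) + sqrt(2)*(4*s - 26))/((2*s - 13)*(2*s + 3))
  -3/2 < Re(s) < 13/2

peel off the shared t-power: t on [0, sqrt(2)/2); exp(-t**2)/t**2 on [sqrt(2)/2, 1); t**(-7) on [1, ∞)
back out the power substitution: sqrt(t) on [0, 1/2); exp(-t)/t on [1/2, 1); t**(-7/2) on [1, ∞)
strip the shared t-power: t**(3/2) on [0, 1/2); exp(-t) on [1/2, 1); t**(-5/2) on [1, ∞)
cuts at sqrt(2)/2, 1: linearity sums the 3 kernel integrals
between 0 and sqrt(2)/2 the integrand is t**(3/2)·t^(s-1)
piece [sqrt(2)/2, 1): integrate exp(-t**2)/t**(3/2) against the kernel
the [1, ∞) slice contributes ∫ t**(-13/2)·t^(s-1) dt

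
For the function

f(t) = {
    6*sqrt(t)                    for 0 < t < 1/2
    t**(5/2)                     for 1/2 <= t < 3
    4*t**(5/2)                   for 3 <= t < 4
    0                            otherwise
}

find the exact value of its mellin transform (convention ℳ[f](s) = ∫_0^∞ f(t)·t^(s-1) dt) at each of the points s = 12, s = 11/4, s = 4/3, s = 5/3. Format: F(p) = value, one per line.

F(12) = -28697814*sqrt(3)/29 + 671*sqrt(2)/11878400 + 4294967296/29
F(11/4) = -972*3**(1/4)/7 + 491*2**(3/4)/4368 + 16384*sqrt(2)/21
F(4/3) = -486*3**(5/6)/23 + 1623*2**(1/6)/2024 + 3072*2**(2/3)/23
F(5/3) = -1458*3**(1/6)/25 + 1761*2**(5/6)/5200 + 6144*2**(1/3)/25

decompose at 1/2, 3; ℳ[f](s) sums the 3 pieces' integrals
on [0, 1/2) integrate f = 6*sqrt(t) against the kernel
∫ over [1/2, 3) of t**(5/2)·t^(s-1) joins the sum
segment 3 to 4 holds 4*t**(5/2); add its integral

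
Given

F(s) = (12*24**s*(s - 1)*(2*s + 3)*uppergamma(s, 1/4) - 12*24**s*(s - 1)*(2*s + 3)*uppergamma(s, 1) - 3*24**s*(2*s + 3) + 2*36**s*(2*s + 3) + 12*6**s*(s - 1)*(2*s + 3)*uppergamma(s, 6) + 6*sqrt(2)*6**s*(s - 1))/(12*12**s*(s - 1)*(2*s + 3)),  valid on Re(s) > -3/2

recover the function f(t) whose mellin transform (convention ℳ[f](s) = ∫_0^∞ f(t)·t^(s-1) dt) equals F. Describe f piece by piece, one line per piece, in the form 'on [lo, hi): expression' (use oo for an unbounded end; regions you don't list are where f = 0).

slice at 1/2, 2, 3, transform all 4 pieces, and sum them
on [0, 1/2): add ∫ t**(3/2)·t^(s-1) dt
∫ over [1/2, 2) of exp(-t/2)·t^(s-1) joins the sum
segment [2, 3) carries 1/(2*t); integrate it
[3, ∞) adds the kernel integral of exp(-2*t)

on [0, 1/2): t**(3/2)
on [1/2, 2): exp(-t/2)
on [2, 3): 1/(2*t)
on [3, oo): exp(-2*t)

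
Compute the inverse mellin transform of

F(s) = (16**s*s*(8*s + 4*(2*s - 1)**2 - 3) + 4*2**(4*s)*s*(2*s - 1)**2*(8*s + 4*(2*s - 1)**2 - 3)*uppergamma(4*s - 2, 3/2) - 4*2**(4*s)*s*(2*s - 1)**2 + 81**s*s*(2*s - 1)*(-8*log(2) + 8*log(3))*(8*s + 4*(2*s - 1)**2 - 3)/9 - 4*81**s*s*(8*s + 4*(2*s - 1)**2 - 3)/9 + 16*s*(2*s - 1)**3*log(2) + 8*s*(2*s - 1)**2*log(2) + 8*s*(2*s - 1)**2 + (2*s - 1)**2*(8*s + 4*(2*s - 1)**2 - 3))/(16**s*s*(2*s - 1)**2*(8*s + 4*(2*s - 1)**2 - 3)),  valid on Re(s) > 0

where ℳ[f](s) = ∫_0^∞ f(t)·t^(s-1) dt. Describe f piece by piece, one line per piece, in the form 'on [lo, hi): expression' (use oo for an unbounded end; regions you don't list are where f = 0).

undo the power substitution: 1 on [0, 1/4); log(sqrt(t))/sqrt(t) on [1/4, 1); log(sqrt(t))/t on [1, 9/4); …
back out the shared t-power: t on [0, 1/4); sqrt(t)*log(sqrt(t)) on [1/4, 1); log(sqrt(t)) on [1, 9/4); …
the power substitution comes off first: t**2 on [0, 1/2); t*log(t) on [1/2, 1); log(t) on [1, 3/2); …
linearity at 1/16, 1, 81/16 turns ℳ[f](s) into 4 summed integrals
on [0, 1/16) integrate f = 1 against the kernel
∫ log(t**(1/4))/t**(1/4)·t^(s-1) over [1/16, 1)
over [1, 81/16), the kernel integral of log(t**(1/4))/sqrt(t) enters the sum
∫ over [81/16, ∞) of exp(-t**(1/4))/sqrt(t)·t^(s-1) joins the sum

on [0, 1/16): 1
on [1/16, 1): log(t**(1/4))/t**(1/4)
on [1, 81/16): log(t**(1/4))/sqrt(t)
on [81/16, oo): exp(-t**(1/4))/sqrt(t)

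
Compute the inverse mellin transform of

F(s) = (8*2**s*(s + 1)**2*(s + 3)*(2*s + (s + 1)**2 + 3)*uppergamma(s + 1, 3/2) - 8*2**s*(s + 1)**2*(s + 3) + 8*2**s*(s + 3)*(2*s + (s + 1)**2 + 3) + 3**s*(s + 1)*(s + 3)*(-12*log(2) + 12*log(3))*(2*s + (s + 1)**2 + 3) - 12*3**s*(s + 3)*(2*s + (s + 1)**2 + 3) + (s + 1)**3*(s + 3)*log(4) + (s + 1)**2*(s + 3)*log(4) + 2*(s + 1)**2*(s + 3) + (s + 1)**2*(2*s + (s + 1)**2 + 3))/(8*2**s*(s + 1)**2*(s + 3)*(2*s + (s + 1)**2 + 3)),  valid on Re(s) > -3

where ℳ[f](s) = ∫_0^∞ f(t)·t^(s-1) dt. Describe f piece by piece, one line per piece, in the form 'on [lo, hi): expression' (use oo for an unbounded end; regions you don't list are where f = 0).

on [0, 1/2): t**3
on [1/2, 1): t**2*log(t)
on [1, 3/2): t*log(t)
on [3/2, oo): t*exp(-t)

undo the shared t-power: t**2 on [0, 1/2); t*log(t) on [1/2, 1); log(t) on [1, 3/2); …
split f at 1/2, 1, 3/2: ℳ[f](s) collects 4 kernel integrals
∫ over [0, 1/2) of t**3·t^(s-1) joins the sum
[1/2, 1) adds the kernel integral of t**2*log(t)
for t in [1, 3/2): the term is ∫ t*log(t)·t^(s-1)
segment 3/2 to ∞ holds t*exp(-t); add its integral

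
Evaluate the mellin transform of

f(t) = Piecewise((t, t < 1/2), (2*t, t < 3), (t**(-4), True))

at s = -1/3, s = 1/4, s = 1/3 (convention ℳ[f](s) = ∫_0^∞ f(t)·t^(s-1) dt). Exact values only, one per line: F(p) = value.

F(-1/3) = 2**(1/3)*(-3159 + 6320*6**(2/3))/4212
F(1/4) = 2**(3/4)*(-243 + 2918*6**(1/4))/1215
F(1/3) = 2**(2/3)*(-891 + 10700*6**(1/3))/4752

treat the 3 regions marked off by 1/2, 3 separately and sum
for t in [0, 1/2): the term is ∫ t·t^(s-1)
piece [1/2, 3): integrate 2*t against the kernel
on [3, ∞) integrate f = t**(-4) against the kernel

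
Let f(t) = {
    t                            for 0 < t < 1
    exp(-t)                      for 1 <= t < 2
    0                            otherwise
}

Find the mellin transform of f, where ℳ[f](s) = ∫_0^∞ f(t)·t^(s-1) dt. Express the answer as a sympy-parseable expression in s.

slice at 1, transform all 2 pieces, and sum them
on [0, 1) integrate f = t against the kernel
over [1, 2), the kernel integral of exp(-t) enters the sum

((s + 1)*uppergamma(s, 1) - (s + 1)*uppergamma(s, 2) + 1)/(s + 1)
  Re(s) > -1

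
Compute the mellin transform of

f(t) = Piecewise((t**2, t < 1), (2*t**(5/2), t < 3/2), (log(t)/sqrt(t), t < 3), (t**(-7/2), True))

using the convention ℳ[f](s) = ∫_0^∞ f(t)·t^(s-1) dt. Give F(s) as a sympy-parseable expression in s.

2**(-s - 1/2)*(324*2**(s + 1/2)*(-2*s + (s + 1/2)**2)*(s - 7/2)*(s + 5/2) - 324*2**(s + 1/2)*(-2*s + (s + 1/2)**2)*(s - 7/2)*(2*s + 4) + 729*3**(s + 1/2)*(-2*s + (s + 1/2)**2)*(s - 7/2)*(2*s + 4) - 108*3**(s + 1/2)*(s - 7/2)*(s + 1/2)*(s + 5/2)*(2*s + 4)*log(3) + 108*3**(s + 1/2)*(s - 7/2)*(s + 1/2)*(s + 5/2)*(2*s + 4)*log(2) - 108*3**(s + 1/2)*(s - 7/2)*(s + 5/2)*(2*s + 4)*log(2) + 108*3**(s + 1/2)*(s - 7/2)*(s + 5/2)*(2*s + 4) + 108*3**(s + 1/2)*(s - 7/2)*(s + 5/2)*(2*s + 4)*log(3) - 2*6**(s + 1/2)*(-2*s + (s + 1/2)**2)*(s + 5/2)*(2*s + 4) + 54*6**(s + 1/2)*(s - 7/2)*(s + 1/2)*(s + 5/2)*(2*s + 4)*log(3) - 54*6**(s + 1/2)*(s - 7/2)*(s + 5/2)*(2*s + 4)*log(3) - 54*6**(s + 1/2)*(s - 7/2)*(s + 5/2)*(2*s + 4))/(162*(-2*s + (s + 1/2)**2)*(s - 7/2)*(s + 5/2)*(2*s + 4))
  -2 < Re(s) < 7/2

invert the shared t-power to get t**(3/2) on [0, 1); 2*t**2 on [1, 3/2); log(t)/t on [3/2, 3); …
f breaks at 1, 3/2, 3 into 4 integrals to sum
over [0, 1), the kernel integral of t**2 enters the sum
∫ over [1, 3/2) of 2*t**(5/2)·t^(s-1) joins the sum
segment 3/2 to 3 holds log(t)/sqrt(t); add its integral
the [3, ∞) slice contributes ∫ t**(-7/2)·t^(s-1) dt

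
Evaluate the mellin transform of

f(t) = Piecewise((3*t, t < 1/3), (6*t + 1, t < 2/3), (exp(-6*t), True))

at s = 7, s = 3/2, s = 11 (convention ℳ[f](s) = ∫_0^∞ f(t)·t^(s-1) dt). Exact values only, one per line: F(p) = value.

F(7) = 2185*exp(-4)/17496 + 1531/40824
F(3/2) = -16*sqrt(3)/135 + sqrt(6)*sqrt(pi)*erfc(2)/72 + sqrt(6)*exp(-4)/18 + 68*sqrt(6)/135
F(11) = 114665/23383404 + 771731*exp(-4)/1417176

the common scale on t comes off first: 2*t on [0, 1/2); 4*t + 1 on [1/2, 1); exp(-4*t) on [1, ∞)
remove the common scale on t first: t on [0, 1); 2*t + 1 on [1, 2); exp(-2*t) on [2, ∞)
slice at 1/3, 2/3, transform all 3 pieces, and sum them
on [0, 1/3) integrate f = 3*t against the kernel
[1/3, 2/3) adds the kernel integral of (6*t + 1)
∫ over [2/3, ∞) of exp(-6*t)·t^(s-1) joins the sum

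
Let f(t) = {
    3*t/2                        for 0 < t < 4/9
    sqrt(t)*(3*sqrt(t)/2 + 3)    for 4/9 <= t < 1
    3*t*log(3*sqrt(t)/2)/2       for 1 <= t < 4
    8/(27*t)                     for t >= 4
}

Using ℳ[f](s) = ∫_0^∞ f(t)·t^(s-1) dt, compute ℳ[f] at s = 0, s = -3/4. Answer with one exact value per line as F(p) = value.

reversing the power substitution: 3*t**2/2 on [0, 2/3); t*(3*t/2 + 3) on [2/3, 1); 3*t**2*log(3*t/2)/2 on [1, 2); …
strip the shared t-power: 3*t/2 on [0, 2/3); 3*t/2 + 3 on [2/3, 1); 3*t*log(3*t/2)/2 on [1, 2); …
undo the common scale on t: t on [0, 1); t + 3 on [1, 3/2); t*log(t) on [3/2, 3); …
cuts at 4/9, 1, 4: linearity sums the 4 kernel integrals
the [0, 4/9) slice contributes ∫ 3*t/2·t^(s-1) dt
for t in [4/9, 1): the term is ∫ sqrt(t)*(3*sqrt(t)/2 + 3)·t^(s-1)
∫ over [1, 4) of 3*t*log(3*sqrt(t)/2)/2·t^(s-1) joins the sum
over [4, ∞), the kernel integral of 8/(27*t) enters the sum

F(0) = 143/108 + log(162*sqrt(6))
F(-3/4) = -2266*sqrt(2)/189 + 6 + log(64*3**(-6 + 6*sqrt(2))) + 6*sqrt(6)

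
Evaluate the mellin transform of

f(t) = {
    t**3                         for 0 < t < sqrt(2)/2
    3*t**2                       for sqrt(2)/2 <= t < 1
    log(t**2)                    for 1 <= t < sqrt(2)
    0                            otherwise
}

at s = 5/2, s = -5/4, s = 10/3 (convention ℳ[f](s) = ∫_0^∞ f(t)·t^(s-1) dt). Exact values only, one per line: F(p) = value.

F(5/2) = -679*2**(1/4)/1100 - 2**(3/4)/12 + 4*2**(1/4)*log(2)/5 + 74/75
F(-5/4) = -2*2**(5/8) - 16*2**(3/8)/25 - 2*2**(3/8)*log(2)/5 + 2*2**(1/8)/7 + 132/25
F(10/3) = -9*2**(2/3)/25 - 9*2**(1/3)/128 + 3*2**(5/6)/304 + 3*2**(2/3)*log(2)/5 + 297/400

undo the power substitution: t**(3/2) on [0, 1/2); 3*t on [1/2, 1); log(t) on [1, 2)
breakpoints sqrt(2)/2, 1: one integral from each of the 3 segments
piece [0, sqrt(2)/2): integrate t**3 against the kernel
∫ 3*t**2·t^(s-1) over [sqrt(2)/2, 1)
between 1 and sqrt(2) the integrand is log(t**2)·t^(s-1)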